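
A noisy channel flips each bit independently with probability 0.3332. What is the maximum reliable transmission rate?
0.0818 bits

For a binary symmetric channel (BSC) with error probability p:
Capacity C = 1 - H(p) bits per symbol

where H(p) = -p log₂(p) - (1-p) log₂(1-p) is the binary entropy function.

H(0.3332) = 0.9182 bits
C = 1 - 0.9182 = 0.0818 bits per symbol

This means we can reliably transmit up to 0.0818 bits of information per channel use.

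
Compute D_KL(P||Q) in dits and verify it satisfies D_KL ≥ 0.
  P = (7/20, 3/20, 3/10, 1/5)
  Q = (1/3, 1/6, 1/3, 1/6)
0.0027 dits

KL divergence satisfies the Gibbs inequality: D_KL(P||Q) ≥ 0 for all distributions P, Q.

D_KL(P||Q) = Σ p(x) log(p(x)/q(x))
Term by term:
  x=0: 7/20 × log_10[(7/20)/(1/3)] = 0.0074
  x=1: 3/20 × log_10[(3/20)/(1/6)] = -0.0069
  x=2: 3/10 × log_10[(3/10)/(1/3)] = -0.0137
  x=3: 1/5 × log_10[(1/5)/(1/6)] = 0.0158
D_KL(P||Q) = 0.0027 dits

D_KL(P||Q) = 0.0027 ≥ 0 ✓

This non-negativity is a fundamental property: relative entropy cannot be negative because it measures how different Q is from P.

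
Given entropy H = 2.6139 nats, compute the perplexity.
13.6522

Perplexity is e^H (or exp(H) for natural log).

H = 2.6139 nats
Perplexity = e^2.6139 = 13.6522

Interpretation: The model's uncertainty is equivalent to choosing uniformly among 13.7 options.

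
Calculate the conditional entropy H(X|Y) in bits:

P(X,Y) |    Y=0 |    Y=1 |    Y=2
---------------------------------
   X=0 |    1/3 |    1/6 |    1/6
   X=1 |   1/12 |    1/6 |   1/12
0.8637 bits

Using the chain rule: H(X|Y) = H(X,Y) - H(Y)

First, compute H(X,Y) = 2.4183 bits

Marginal P(Y) = (5/12, 1/3, 1/4)
H(Y) = 1.5546 bits

H(X|Y) = H(X,Y) - H(Y) = 2.4183 - 1.5546 = 0.8637 bits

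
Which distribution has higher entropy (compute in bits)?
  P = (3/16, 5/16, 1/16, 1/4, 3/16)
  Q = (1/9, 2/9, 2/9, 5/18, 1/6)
Q

Computing entropies in bits:
H(P) = 2.1800
H(Q) = 2.2608

Distribution Q has higher entropy.

Intuition: The distribution closer to uniform (more spread out) has higher entropy.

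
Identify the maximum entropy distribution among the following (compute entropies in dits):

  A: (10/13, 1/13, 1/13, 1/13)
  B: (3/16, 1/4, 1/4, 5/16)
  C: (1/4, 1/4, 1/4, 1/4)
C

For a discrete distribution over n outcomes, entropy is maximized by the uniform distribution.

Computing entropies:
H(A) = 0.3447 dits
H(B) = 0.5952 dits
H(C) = 0.6021 dits

The uniform distribution (where all probabilities equal 1/4) achieves the maximum entropy of log_10(4) = 0.6021 dits.

Distribution C has the highest entropy.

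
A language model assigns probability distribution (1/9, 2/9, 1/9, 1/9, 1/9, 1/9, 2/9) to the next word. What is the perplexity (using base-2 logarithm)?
6.6138

Perplexity is 2^H (or exp(H) for natural log).

First, H = -Σ p log p = 2.7255 bits
Perplexity = 2^2.7255 = 6.6138

Interpretation: The model's uncertainty is equivalent to choosing uniformly among 6.6 options.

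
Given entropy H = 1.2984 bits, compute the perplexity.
2.4596

Perplexity is 2^H (or exp(H) for natural log).

H = 1.2984 bits
Perplexity = 2^1.2984 = 2.4596

Interpretation: The model's uncertainty is equivalent to choosing uniformly among 2.5 options.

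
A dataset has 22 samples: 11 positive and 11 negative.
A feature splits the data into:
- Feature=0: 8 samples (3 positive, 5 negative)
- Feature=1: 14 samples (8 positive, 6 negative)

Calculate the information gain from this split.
0.0260 bits

Information Gain = H(Y) - H(Y|Feature)

Before split:
P(positive) = 11/22 = 0.5000
H(Y) = 1.0000 bits

After split:
Feature=0: H = 0.9544 bits (weight = 8/22)
Feature=1: H = 0.9852 bits (weight = 14/22)
H(Y|Feature) = (8/22)×0.9544 + (14/22)×0.9852 = 0.9740 bits

Information Gain = 1.0000 - 0.9740 = 0.0260 bits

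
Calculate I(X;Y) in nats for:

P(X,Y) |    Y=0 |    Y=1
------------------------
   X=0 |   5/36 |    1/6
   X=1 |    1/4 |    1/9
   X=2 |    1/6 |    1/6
0.0225 nats

Mutual information: I(X;Y) = H(X) + H(Y) - H(X,Y)

Marginals:
P(X) = (11/36, 13/36, 1/3), H(X) = 1.0963 nats
P(Y) = (5/9, 4/9), H(Y) = 0.6870 nats

Joint entropy: H(X,Y) = 1.7608 nats

I(X;Y) = 1.0963 + 0.6870 - 1.7608 = 0.0225 nats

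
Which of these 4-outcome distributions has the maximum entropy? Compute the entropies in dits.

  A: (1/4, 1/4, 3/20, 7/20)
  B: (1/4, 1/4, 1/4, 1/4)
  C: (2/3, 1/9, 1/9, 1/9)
B

For a discrete distribution over n outcomes, entropy is maximized by the uniform distribution.

Computing entropies:
H(A) = 0.5842 dits
H(B) = 0.6021 dits
H(C) = 0.4355 dits

The uniform distribution (where all probabilities equal 1/4) achieves the maximum entropy of log_10(4) = 0.6021 dits.

Distribution B has the highest entropy.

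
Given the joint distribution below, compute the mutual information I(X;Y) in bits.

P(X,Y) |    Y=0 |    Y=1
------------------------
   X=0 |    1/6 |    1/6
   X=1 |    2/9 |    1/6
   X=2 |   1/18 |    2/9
0.0741 bits

Mutual information: I(X;Y) = H(X) + H(Y) - H(X,Y)

Marginals:
P(X) = (1/3, 7/18, 5/18), H(X) = 1.5715 bits
P(Y) = (4/9, 5/9), H(Y) = 0.9911 bits

Joint entropy: H(X,Y) = 2.4886 bits

I(X;Y) = 1.5715 + 0.9911 - 2.4886 = 0.0741 bits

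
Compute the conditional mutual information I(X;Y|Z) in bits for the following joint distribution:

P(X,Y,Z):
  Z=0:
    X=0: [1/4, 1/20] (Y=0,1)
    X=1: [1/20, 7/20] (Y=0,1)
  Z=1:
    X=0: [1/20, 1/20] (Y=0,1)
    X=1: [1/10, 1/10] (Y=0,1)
0.2772 bits

Conditional mutual information: I(X;Y|Z) = H(X|Z) + H(Y|Z) - H(X,Y|Z)

H(Z) = 0.8813
H(X,Z) = 1.8464 → H(X|Z) = 0.9651
H(Y,Z) = 1.8710 → H(Y|Z) = 0.9897
H(X,Y,Z) = 2.5589 → H(X,Y|Z) = 1.6776

I(X;Y|Z) = 0.9651 + 0.9897 - 1.6776 = 0.2772 bits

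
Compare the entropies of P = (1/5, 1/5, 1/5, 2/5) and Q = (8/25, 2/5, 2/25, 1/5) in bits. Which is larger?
P

Computing entropies in bits:
H(P) = 1.9219
H(Q) = 1.8107

Distribution P has higher entropy.

Intuition: The distribution closer to uniform (more spread out) has higher entropy.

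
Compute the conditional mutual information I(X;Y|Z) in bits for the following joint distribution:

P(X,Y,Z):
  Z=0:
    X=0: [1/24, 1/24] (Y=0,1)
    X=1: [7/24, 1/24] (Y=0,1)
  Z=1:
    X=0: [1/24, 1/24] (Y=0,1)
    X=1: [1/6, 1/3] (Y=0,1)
0.0423 bits

Conditional mutual information: I(X;Y|Z) = H(X|Z) + H(Y|Z) - H(X,Y|Z)

H(Z) = 0.9799
H(X,Z) = 1.6258 → H(X|Z) = 0.6459
H(Y,Z) = 1.8292 → H(Y|Z) = 0.8493
H(X,Y,Z) = 2.4328 → H(X,Y|Z) = 1.4529

I(X;Y|Z) = 0.6459 + 0.8493 - 1.4529 = 0.0423 bits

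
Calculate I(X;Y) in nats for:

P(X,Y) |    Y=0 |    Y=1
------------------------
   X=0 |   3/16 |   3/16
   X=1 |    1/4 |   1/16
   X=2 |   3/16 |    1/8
0.0349 nats

Mutual information: I(X;Y) = H(X) + H(Y) - H(X,Y)

Marginals:
P(X) = (3/8, 5/16, 5/16), H(X) = 1.0948 nats
P(Y) = (5/8, 3/8), H(Y) = 0.6616 nats

Joint entropy: H(X,Y) = 1.7214 nats

I(X;Y) = 1.0948 + 0.6616 - 1.7214 = 0.0349 nats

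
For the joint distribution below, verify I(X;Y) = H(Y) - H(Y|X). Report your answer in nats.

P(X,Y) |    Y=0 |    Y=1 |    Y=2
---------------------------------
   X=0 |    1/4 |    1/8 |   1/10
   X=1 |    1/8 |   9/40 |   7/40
I(X;Y) = 0.0448 nats

Mutual information has multiple equivalent forms:
- I(X;Y) = H(X) - H(X|Y)
- I(X;Y) = H(Y) - H(Y|X)
- I(X;Y) = H(X) + H(Y) - H(X,Y)

Computing all quantities:
H(X) = 0.6919, H(Y) = 1.0903, H(X,Y) = 1.7373
H(X|Y) = 0.6471, H(Y|X) = 1.0454

Verification:
H(X) - H(X|Y) = 0.6919 - 0.6471 = 0.0448
H(Y) - H(Y|X) = 1.0903 - 1.0454 = 0.0448
H(X) + H(Y) - H(X,Y) = 0.6919 + 1.0903 - 1.7373 = 0.0448

All forms give I(X;Y) = 0.0448 nats. ✓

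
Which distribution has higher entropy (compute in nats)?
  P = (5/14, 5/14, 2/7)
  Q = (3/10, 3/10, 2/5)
P

Computing entropies in nats:
H(P) = 1.0934
H(Q) = 1.0889

Distribution P has higher entropy.

Intuition: The distribution closer to uniform (more spread out) has higher entropy.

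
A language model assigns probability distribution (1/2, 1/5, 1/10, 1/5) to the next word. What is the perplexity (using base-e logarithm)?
3.3892

Perplexity is e^H (or exp(H) for natural log).

First, H = -Σ p log p = 1.2206 nats
Perplexity = e^1.2206 = 3.3892

Interpretation: The model's uncertainty is equivalent to choosing uniformly among 3.4 options.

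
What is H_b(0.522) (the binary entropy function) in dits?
0.3006 dits

The binary entropy function is:
H(p) = -p log(p) - (1-p) log(1-p)

H(0.522) = -0.522 × log_10(0.522) - 0.478 × log_10(0.478)
H(0.522) = 0.3006 dits

Note: Binary entropy is maximized at p=0.5 (H=1 bit) and minimized at p=0 or p=1 (H=0).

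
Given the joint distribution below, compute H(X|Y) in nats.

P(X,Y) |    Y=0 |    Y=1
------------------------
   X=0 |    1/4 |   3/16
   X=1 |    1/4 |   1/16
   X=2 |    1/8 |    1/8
1.0386 nats

Using the chain rule: H(X|Y) = H(X,Y) - H(Y)

First, compute H(X,Y) = 1.7002 nats

Marginal P(Y) = (5/8, 3/8)
H(Y) = 0.6616 nats

H(X|Y) = H(X,Y) - H(Y) = 1.7002 - 0.6616 = 1.0386 nats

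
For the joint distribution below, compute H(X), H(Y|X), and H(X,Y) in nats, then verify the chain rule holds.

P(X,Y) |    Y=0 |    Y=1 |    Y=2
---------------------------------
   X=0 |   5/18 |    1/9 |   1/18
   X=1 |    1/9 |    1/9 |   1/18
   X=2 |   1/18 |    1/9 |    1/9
H(X,Y) = 2.0582, H(X) = 1.0720, H(Y|X) = 0.9862 (all in nats)

Chain rule: H(X,Y) = H(X) + H(Y|X)

Left side — joint entropy directly:
H(X,Y) = -Σ p(x,y) log p(x,y) = 2.0582 nats

Right side — compute H(Y|X) from the conditional distributions:
P(X) = (4/9, 5/18, 5/18), so H(X) = 1.0720 nats
H(Y|X) = Σ_x P(X=x) · H(Y|X=x):
  P(Y|X=0) = (5/8, 1/4, 1/8), H(Y|X=0) = 0.9003, weight P(X=0) = 4/9
  P(Y|X=1) = (2/5, 2/5, 1/5), H(Y|X=1) = 1.0549, weight P(X=1) = 5/18
  P(Y|X=2) = (1/5, 2/5, 2/5), H(Y|X=2) = 1.0549, weight P(X=2) = 5/18
H(Y|X) = 0.9862 nats

H(X) + H(Y|X) = 1.0720 + 0.9862 = 2.0582 nats

Both sides equal 2.0582 nats. ✓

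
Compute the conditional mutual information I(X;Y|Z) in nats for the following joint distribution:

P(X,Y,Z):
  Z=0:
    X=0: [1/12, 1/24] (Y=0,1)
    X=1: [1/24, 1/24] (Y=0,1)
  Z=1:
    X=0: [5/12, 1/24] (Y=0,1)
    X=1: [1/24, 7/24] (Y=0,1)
0.2765 nats

Conditional mutual information: I(X;Y|Z) = H(X|Z) + H(Y|Z) - H(X,Y|Z)

H(Z) = 0.5117
H(X,Z) = 1.1908 → H(X|Z) = 0.6790
H(Y,Z) = 1.1908 → H(Y|Z) = 0.6790
H(X,Y,Z) = 1.5933 → H(X,Y|Z) = 1.0816

I(X;Y|Z) = 0.6790 + 0.6790 - 1.0816 = 0.2765 nats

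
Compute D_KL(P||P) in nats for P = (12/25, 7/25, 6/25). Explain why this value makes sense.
0.0000 nats

KL divergence satisfies the Gibbs inequality: D_KL(P||Q) ≥ 0 for all distributions P, Q.

D_KL(P||Q) = Σ p(x) log(p(x)/q(x))
Each term is p(x) × log_e(p(x)/p(x)) = p(x) × log_e(1) = 0, so the sum is 0.
D_KL(P||Q) = 0.0000 nats

When P = Q, the KL divergence is exactly 0, as there is no 'divergence' between identical distributions.

This non-negativity is a fundamental property: relative entropy cannot be negative because it measures how different Q is from P.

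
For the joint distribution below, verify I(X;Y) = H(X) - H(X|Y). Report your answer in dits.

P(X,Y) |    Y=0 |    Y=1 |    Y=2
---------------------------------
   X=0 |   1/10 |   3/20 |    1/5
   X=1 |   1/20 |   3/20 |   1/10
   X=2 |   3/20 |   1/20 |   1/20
I(X;Y) = 0.0337 dits

Mutual information has multiple equivalent forms:
- I(X;Y) = H(X) - H(X|Y)
- I(X;Y) = H(Y) - H(Y|X)
- I(X;Y) = H(X) + H(Y) - H(X,Y)

Computing all quantities:
H(X) = 0.4634, H(Y) = 0.4760, H(X,Y) = 0.9057
H(X|Y) = 0.4297, H(Y|X) = 0.4423

Verification:
H(X) - H(X|Y) = 0.4634 - 0.4297 = 0.0337
H(Y) - H(Y|X) = 0.4760 - 0.4423 = 0.0337
H(X) + H(Y) - H(X,Y) = 0.4634 + 0.4760 - 0.9057 = 0.0337

All forms give I(X;Y) = 0.0337 dits. ✓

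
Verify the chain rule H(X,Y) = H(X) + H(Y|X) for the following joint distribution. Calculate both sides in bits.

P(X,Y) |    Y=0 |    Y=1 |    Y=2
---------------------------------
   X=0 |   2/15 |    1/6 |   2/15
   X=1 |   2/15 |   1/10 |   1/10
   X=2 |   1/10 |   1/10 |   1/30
H(X,Y) = 3.0859, H(X) = 1.5410, H(Y|X) = 1.5449 (all in bits)

Chain rule: H(X,Y) = H(X) + H(Y|X)

Left side — joint entropy directly:
H(X,Y) = -Σ p(x,y) log p(x,y) = 3.0859 bits

Right side — compute H(Y|X) from the conditional distributions:
P(X) = (13/30, 1/3, 7/30), so H(X) = 1.5410 bits
H(Y|X) = Σ_x P(X=x) · H(Y|X=x):
  P(Y|X=0) = (4/13, 5/13, 4/13), H(Y|X=0) = 1.5766, weight P(X=0) = 13/30
  P(Y|X=1) = (2/5, 3/10, 3/10), H(Y|X=1) = 1.5710, weight P(X=1) = 1/3
  P(Y|X=2) = (3/7, 3/7, 1/7), H(Y|X=2) = 1.4488, weight P(X=2) = 7/30
H(Y|X) = 1.5449 bits

H(X) + H(Y|X) = 1.5410 + 1.5449 = 3.0859 bits

Both sides equal 3.0859 bits. ✓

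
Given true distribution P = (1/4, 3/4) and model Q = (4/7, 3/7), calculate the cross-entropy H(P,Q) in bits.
1.1186 bits

Cross-entropy: H(P,Q) = -Σ p(x) log q(x)

Alternatively: H(P,Q) = H(P) + D_KL(P||Q)
H(P) = 0.8113 bits
D_KL(P||Q) = 0.3074 bits

H(P,Q) = 0.8113 + 0.3074 = 1.1186 bits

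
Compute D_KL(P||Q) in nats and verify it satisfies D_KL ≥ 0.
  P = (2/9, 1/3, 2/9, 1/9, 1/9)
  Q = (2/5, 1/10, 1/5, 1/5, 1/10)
0.2405 nats

KL divergence satisfies the Gibbs inequality: D_KL(P||Q) ≥ 0 for all distributions P, Q.

D_KL(P||Q) = Σ p(x) log(p(x)/q(x))
Term by term:
  x=0: 2/9 × log_e[(2/9)/(2/5)] = -0.1306
  x=1: 1/3 × log_e[(1/3)/(1/10)] = 0.4013
  x=2: 2/9 × log_e[(2/9)/(1/5)] = 0.0234
  x=3: 1/9 × log_e[(1/9)/(1/5)] = -0.0653
  x=4: 1/9 × log_e[(1/9)/(1/10)] = 0.0117
D_KL(P||Q) = 0.2405 nats

D_KL(P||Q) = 0.2405 ≥ 0 ✓

This non-negativity is a fundamental property: relative entropy cannot be negative because it measures how different Q is from P.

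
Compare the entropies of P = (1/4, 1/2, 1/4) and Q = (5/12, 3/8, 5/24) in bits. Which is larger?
Q

Computing entropies in bits:
H(P) = 1.5000
H(Q) = 1.5284

Distribution Q has higher entropy.

Intuition: The distribution closer to uniform (more spread out) has higher entropy.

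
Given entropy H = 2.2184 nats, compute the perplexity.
9.1926

Perplexity is e^H (or exp(H) for natural log).

H = 2.2184 nats
Perplexity = e^2.2184 = 9.1926

Interpretation: The model's uncertainty is equivalent to choosing uniformly among 9.2 options.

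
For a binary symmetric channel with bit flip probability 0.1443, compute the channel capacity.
0.4046 bits

For a binary symmetric channel (BSC) with error probability p:
Capacity C = 1 - H(p) bits per symbol

where H(p) = -p log₂(p) - (1-p) log₂(1-p) is the binary entropy function.

H(0.1443) = 0.5954 bits
C = 1 - 0.5954 = 0.4046 bits per symbol

This means we can reliably transmit up to 0.4046 bits of information per channel use.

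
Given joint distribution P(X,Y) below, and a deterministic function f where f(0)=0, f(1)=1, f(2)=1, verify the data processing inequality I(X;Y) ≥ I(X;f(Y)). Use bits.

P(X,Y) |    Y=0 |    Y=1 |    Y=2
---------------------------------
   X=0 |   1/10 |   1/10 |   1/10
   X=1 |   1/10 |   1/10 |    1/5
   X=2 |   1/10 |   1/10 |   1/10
I(X;Y) = 0.0200, I(X;f(Y)) = 0.0058, inequality holds: 0.0200 ≥ 0.0058

Data Processing Inequality: For any Markov chain X → Y → Z, we have I(X;Y) ≥ I(X;Z).

Here Z = f(Y) is a deterministic function of Y, forming X → Y → Z.

Original I(X;Y) = 0.0200 bits

After applying f:
P(X,Z) where Z=f(Y):
- P(X,Z=0) = P(X,Y=0)
- P(X,Z=1) = P(X,Y=1) + P(X,Y=2)

I(X;Z) = I(X;f(Y)) = 0.0058 bits

Verification: 0.0200 ≥ 0.0058 ✓

Information cannot be created by processing; the function f can only lose information about X.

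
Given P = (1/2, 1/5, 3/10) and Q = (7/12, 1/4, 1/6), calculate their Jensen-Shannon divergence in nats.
0.0127 nats

Jensen-Shannon divergence is:
JSD(P||Q) = 0.5 × D_KL(P||M) + 0.5 × D_KL(Q||M)
where M = 0.5 × (P + Q) is the mixture distribution.

M = 0.5 × (1/2, 1/5, 3/10) + 0.5 × (7/12, 1/4, 1/6) = (13/24, 9/40, 7/30)

D_KL(P||M) = 0.0118 nats
D_KL(Q||M) = 0.0135 nats

JSD(P||Q) = 0.5 × 0.0118 + 0.5 × 0.0135 = 0.0127 nats

Unlike KL divergence, JSD is symmetric and bounded: 0 ≤ JSD ≤ log(2).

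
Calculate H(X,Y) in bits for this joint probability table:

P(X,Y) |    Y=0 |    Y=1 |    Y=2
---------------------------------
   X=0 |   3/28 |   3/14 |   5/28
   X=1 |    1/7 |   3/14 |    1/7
2.5436 bits

Joint entropy is H(X,Y) = -Σ_{x,y} p(x,y) log p(x,y).

Summing over all non-zero entries:
H(X,Y) = -[3/28·log_2(3/28) + 3/14·log_2(3/14) + 5/28·log_2(5/28) + 1/7·log_2(1/7) + 3/14·log_2(3/14) + 1/7·log_2(1/7)]
H(X,Y) = 2.5436 bits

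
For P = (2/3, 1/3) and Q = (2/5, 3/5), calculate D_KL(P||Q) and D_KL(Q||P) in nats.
D_KL(P||Q) = 0.1446, D_KL(Q||P) = 0.1483

KL divergence is not symmetric: D_KL(P||Q) ≠ D_KL(Q||P) in general.

D_KL(P||Q) = 0.1446 nats
D_KL(Q||P) = 0.1483 nats

No, they are not equal!

This asymmetry is why KL divergence is not a true distance metric.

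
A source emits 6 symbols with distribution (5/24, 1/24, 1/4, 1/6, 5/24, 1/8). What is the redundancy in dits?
0.0437 dits

Redundancy measures how far a source is from maximum entropy:
R = H_max - H(X)

Maximum entropy for 6 symbols: H_max = log_10(6) = 0.7782 dits
Actual entropy: H(X) = 0.7345 dits
Redundancy: R = 0.7782 - 0.7345 = 0.0437 dits

This redundancy represents potential for compression: the source could be compressed by 0.0437 dits per symbol.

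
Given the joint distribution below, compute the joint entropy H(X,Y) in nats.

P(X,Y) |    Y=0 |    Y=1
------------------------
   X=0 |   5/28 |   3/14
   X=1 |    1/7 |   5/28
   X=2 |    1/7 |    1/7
1.7793 nats

Joint entropy is H(X,Y) = -Σ_{x,y} p(x,y) log p(x,y).

Summing over all non-zero entries:
H(X,Y) = -[5/28·log_e(5/28) + 3/14·log_e(3/14) + 1/7·log_e(1/7) + 5/28·log_e(5/28) + 1/7·log_e(1/7) + 1/7·log_e(1/7)]
H(X,Y) = 1.7793 nats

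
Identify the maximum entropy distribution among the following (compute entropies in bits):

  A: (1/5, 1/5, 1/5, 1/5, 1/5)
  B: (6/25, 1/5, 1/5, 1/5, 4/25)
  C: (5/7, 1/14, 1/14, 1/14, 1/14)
A

For a discrete distribution over n outcomes, entropy is maximized by the uniform distribution.

Computing entropies:
H(A) = 2.3219 bits
H(B) = 2.3103 bits
H(C) = 1.4345 bits

The uniform distribution (where all probabilities equal 1/5) achieves the maximum entropy of log_2(5) = 2.3219 bits.

Distribution A has the highest entropy.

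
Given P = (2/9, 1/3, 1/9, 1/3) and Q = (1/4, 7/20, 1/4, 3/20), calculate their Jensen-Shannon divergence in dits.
0.0139 dits

Jensen-Shannon divergence is:
JSD(P||Q) = 0.5 × D_KL(P||M) + 0.5 × D_KL(Q||M)
where M = 0.5 × (P + Q) is the mixture distribution.

M = 0.5 × (2/9, 1/3, 1/9, 1/3) + 0.5 × (1/4, 7/20, 1/4, 3/20) = (0.236111, 0.341667, 0.180556, 0.241667)

D_KL(P||M) = 0.0137 dits
D_KL(Q||M) = 0.0141 dits

JSD(P||Q) = 0.5 × 0.0137 + 0.5 × 0.0141 = 0.0139 dits

Unlike KL divergence, JSD is symmetric and bounded: 0 ≤ JSD ≤ log(2).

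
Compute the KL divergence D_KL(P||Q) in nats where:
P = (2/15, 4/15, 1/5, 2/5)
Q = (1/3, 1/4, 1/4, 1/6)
0.2006 nats

KL divergence: D_KL(P||Q) = Σ p(x) log(p(x)/q(x))

Computing term by term:
  x=0: 2/15 × log_e[(2/15)/(1/3)] = 2/15 × -0.9163 = -0.1222
  x=1: 4/15 × log_e[(4/15)/(1/4)] = 4/15 × 0.0645 = 0.0172
  x=2: 1/5 × log_e[(1/5)/(1/4)] = 1/5 × -0.2231 = -0.0446
  x=3: 2/5 × log_e[(2/5)/(1/6)] = 2/5 × 0.8755 = 0.3502

D_KL(P||Q) = 0.2006 nats

Note: KL divergence is always non-negative and equals 0 iff P = Q.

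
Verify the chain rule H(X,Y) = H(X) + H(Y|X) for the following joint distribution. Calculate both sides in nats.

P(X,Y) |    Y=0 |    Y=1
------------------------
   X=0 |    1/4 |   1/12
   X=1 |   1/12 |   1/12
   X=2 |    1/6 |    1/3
H(X,Y) = 1.6326, H(X) = 1.0114, H(Y|X) = 0.6212 (all in nats)

Chain rule: H(X,Y) = H(X) + H(Y|X)

Left side — joint entropy directly:
H(X,Y) = -Σ p(x,y) log p(x,y) = 1.6326 nats

Right side — compute H(Y|X) from the conditional distributions:
P(X) = (1/3, 1/6, 1/2), so H(X) = 1.0114 nats
H(Y|X) = Σ_x P(X=x) · H(Y|X=x):
  P(Y|X=0) = (3/4, 1/4), H(Y|X=0) = 0.5623, weight P(X=0) = 1/3
  P(Y|X=1) = (1/2, 1/2), H(Y|X=1) = 0.6931, weight P(X=1) = 1/6
  P(Y|X=2) = (1/3, 2/3), H(Y|X=2) = 0.6365, weight P(X=2) = 1/2
H(Y|X) = 0.6212 nats

H(X) + H(Y|X) = 1.0114 + 0.6212 = 1.6326 nats

Both sides equal 1.6326 nats. ✓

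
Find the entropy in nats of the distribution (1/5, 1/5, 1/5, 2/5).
1.3322 nats

Shannon entropy is H(X) = -Σ p(x) log p(x).

For P = (1/5, 1/5, 1/5, 2/5):
H = -1/5 × log_e(1/5) -1/5 × log_e(1/5) -1/5 × log_e(1/5) -2/5 × log_e(2/5)
H = 1.3322 nats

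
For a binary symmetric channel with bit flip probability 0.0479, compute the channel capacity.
0.7226 bits

For a binary symmetric channel (BSC) with error probability p:
Capacity C = 1 - H(p) bits per symbol

where H(p) = -p log₂(p) - (1-p) log₂(1-p) is the binary entropy function.

H(0.0479) = 0.2774 bits
C = 1 - 0.2774 = 0.7226 bits per symbol

This means we can reliably transmit up to 0.7226 bits of information per channel use.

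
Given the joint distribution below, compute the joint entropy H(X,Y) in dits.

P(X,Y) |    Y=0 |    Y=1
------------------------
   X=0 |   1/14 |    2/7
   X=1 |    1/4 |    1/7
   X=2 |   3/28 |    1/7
0.7332 dits

Joint entropy is H(X,Y) = -Σ_{x,y} p(x,y) log p(x,y).

Summing over all non-zero entries:
H(X,Y) = -[1/14·log_10(1/14) + 2/7·log_10(2/7) + 1/4·log_10(1/4) + 1/7·log_10(1/7) + 3/28·log_10(3/28) + 1/7·log_10(1/7)]
H(X,Y) = 0.7332 dits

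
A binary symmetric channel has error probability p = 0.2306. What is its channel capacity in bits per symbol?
0.2209 bits

For a binary symmetric channel (BSC) with error probability p:
Capacity C = 1 - H(p) bits per symbol

where H(p) = -p log₂(p) - (1-p) log₂(1-p) is the binary entropy function.

H(0.2306) = 0.7791 bits
C = 1 - 0.7791 = 0.2209 bits per symbol

This means we can reliably transmit up to 0.2209 bits of information per channel use.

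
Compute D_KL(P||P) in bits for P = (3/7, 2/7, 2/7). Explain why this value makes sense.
0.0000 bits

KL divergence satisfies the Gibbs inequality: D_KL(P||Q) ≥ 0 for all distributions P, Q.

D_KL(P||Q) = Σ p(x) log(p(x)/q(x))
Each term is p(x) × log_2(p(x)/p(x)) = p(x) × log_2(1) = 0, so the sum is 0.
D_KL(P||Q) = 0.0000 bits

When P = Q, the KL divergence is exactly 0, as there is no 'divergence' between identical distributions.

This non-negativity is a fundamental property: relative entropy cannot be negative because it measures how different Q is from P.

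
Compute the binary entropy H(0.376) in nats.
0.6621 nats

The binary entropy function is:
H(p) = -p log(p) - (1-p) log(1-p)

H(0.376) = -0.376 × log_e(0.376) - 0.624 × log_e(0.624)
H(0.376) = 0.6621 nats

Note: Binary entropy is maximized at p=0.5 (H=1 bit) and minimized at p=0 or p=1 (H=0).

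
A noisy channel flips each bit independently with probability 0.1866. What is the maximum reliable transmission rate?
0.3057 bits

For a binary symmetric channel (BSC) with error probability p:
Capacity C = 1 - H(p) bits per symbol

where H(p) = -p log₂(p) - (1-p) log₂(1-p) is the binary entropy function.

H(0.1866) = 0.6943 bits
C = 1 - 0.6943 = 0.3057 bits per symbol

This means we can reliably transmit up to 0.3057 bits of information per channel use.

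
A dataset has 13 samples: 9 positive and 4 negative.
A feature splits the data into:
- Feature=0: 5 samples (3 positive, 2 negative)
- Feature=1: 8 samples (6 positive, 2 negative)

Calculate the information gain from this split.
0.0178 bits

Information Gain = H(Y) - H(Y|Feature)

Before split:
P(positive) = 9/13 = 0.6923
H(Y) = 0.8905 bits

After split:
Feature=0: H = 0.9710 bits (weight = 5/13)
Feature=1: H = 0.8113 bits (weight = 8/13)
H(Y|Feature) = (5/13)×0.9710 + (8/13)×0.8113 = 0.8727 bits

Information Gain = 0.8905 - 0.8727 = 0.0178 bits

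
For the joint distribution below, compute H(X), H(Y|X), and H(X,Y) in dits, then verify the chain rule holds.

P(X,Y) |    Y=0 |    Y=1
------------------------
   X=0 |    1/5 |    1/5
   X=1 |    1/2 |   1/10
H(X,Y) = 0.5301, H(X) = 0.2923, H(Y|X) = 0.2378 (all in dits)

Chain rule: H(X,Y) = H(X) + H(Y|X)

Left side — joint entropy directly:
H(X,Y) = -Σ p(x,y) log p(x,y) = 0.5301 dits

Right side — compute H(Y|X) from the conditional distributions:
P(X) = (2/5, 3/5), so H(X) = 0.2923 dits
H(Y|X) = Σ_x P(X=x) · H(Y|X=x):
  P(Y|X=0) = (1/2, 1/2), H(Y|X=0) = 0.3010, weight P(X=0) = 2/5
  P(Y|X=1) = (5/6, 1/6), H(Y|X=1) = 0.1957, weight P(X=1) = 3/5
H(Y|X) = 0.2378 dits

H(X) + H(Y|X) = 0.2923 + 0.2378 = 0.5301 dits

Both sides equal 0.5301 dits. ✓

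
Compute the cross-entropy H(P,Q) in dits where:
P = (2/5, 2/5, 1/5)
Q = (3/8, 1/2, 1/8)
0.4714 dits

Cross-entropy: H(P,Q) = -Σ p(x) log q(x)

Alternatively: H(P,Q) = H(P) + D_KL(P||Q)
H(P) = 0.4581 dits
D_KL(P||Q) = 0.0133 dits

H(P,Q) = 0.4581 + 0.0133 = 0.4714 dits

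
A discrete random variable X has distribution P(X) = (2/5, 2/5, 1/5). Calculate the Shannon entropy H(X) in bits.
1.5219 bits

Shannon entropy is H(X) = -Σ p(x) log p(x).

For P = (2/5, 2/5, 1/5):
H = -2/5 × log_2(2/5) -2/5 × log_2(2/5) -1/5 × log_2(1/5)
H = 1.5219 bits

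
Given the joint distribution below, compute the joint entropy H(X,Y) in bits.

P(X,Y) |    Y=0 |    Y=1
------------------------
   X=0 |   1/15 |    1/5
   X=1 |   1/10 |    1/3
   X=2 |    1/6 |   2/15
2.4038 bits

Joint entropy is H(X,Y) = -Σ_{x,y} p(x,y) log p(x,y).

Summing over all non-zero entries:
H(X,Y) = -[1/15·log_2(1/15) + 1/5·log_2(1/5) + 1/10·log_2(1/10) + 1/3·log_2(1/3) + 1/6·log_2(1/6) + 2/15·log_2(2/15)]
H(X,Y) = 2.4038 bits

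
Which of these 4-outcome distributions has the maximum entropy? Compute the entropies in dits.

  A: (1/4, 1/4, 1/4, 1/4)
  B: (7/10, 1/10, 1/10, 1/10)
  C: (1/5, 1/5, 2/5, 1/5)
A

For a discrete distribution over n outcomes, entropy is maximized by the uniform distribution.

Computing entropies:
H(A) = 0.6021 dits
H(B) = 0.4084 dits
H(C) = 0.5786 dits

The uniform distribution (where all probabilities equal 1/4) achieves the maximum entropy of log_10(4) = 0.6021 dits.

Distribution A has the highest entropy.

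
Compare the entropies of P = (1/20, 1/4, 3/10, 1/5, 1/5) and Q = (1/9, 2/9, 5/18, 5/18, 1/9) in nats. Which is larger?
Q

Computing entropies in nats:
H(P) = 1.5013
H(Q) = 1.5341

Distribution Q has higher entropy.

Intuition: The distribution closer to uniform (more spread out) has higher entropy.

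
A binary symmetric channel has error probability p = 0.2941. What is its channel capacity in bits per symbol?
0.1260 bits

For a binary symmetric channel (BSC) with error probability p:
Capacity C = 1 - H(p) bits per symbol

where H(p) = -p log₂(p) - (1-p) log₂(1-p) is the binary entropy function.

H(0.2941) = 0.8740 bits
C = 1 - 0.8740 = 0.1260 bits per symbol

This means we can reliably transmit up to 0.1260 bits of information per channel use.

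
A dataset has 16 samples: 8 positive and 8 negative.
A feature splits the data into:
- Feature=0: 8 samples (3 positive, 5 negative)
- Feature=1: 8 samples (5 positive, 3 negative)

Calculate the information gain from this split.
0.0456 bits

Information Gain = H(Y) - H(Y|Feature)

Before split:
P(positive) = 8/16 = 0.5000
H(Y) = 1.0000 bits

After split:
Feature=0: H = 0.9544 bits (weight = 8/16)
Feature=1: H = 0.9544 bits (weight = 8/16)
H(Y|Feature) = (8/16)×0.9544 + (8/16)×0.9544 = 0.9544 bits

Information Gain = 1.0000 - 0.9544 = 0.0456 bits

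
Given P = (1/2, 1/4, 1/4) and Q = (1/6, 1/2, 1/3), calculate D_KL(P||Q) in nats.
0.3041 nats

KL divergence: D_KL(P||Q) = Σ p(x) log(p(x)/q(x))

Computing term by term:
  x=0: 1/2 × log_e[(1/2)/(1/6)] = 1/2 × 1.0986 = 0.5493
  x=1: 1/4 × log_e[(1/4)/(1/2)] = 1/4 × -0.6931 = -0.1733
  x=2: 1/4 × log_e[(1/4)/(1/3)] = 1/4 × -0.2877 = -0.0719

D_KL(P||Q) = 0.3041 nats

Note: KL divergence is always non-negative and equals 0 iff P = Q.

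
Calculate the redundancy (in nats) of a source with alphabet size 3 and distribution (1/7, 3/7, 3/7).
0.0944 nats

Redundancy measures how far a source is from maximum entropy:
R = H_max - H(X)

Maximum entropy for 3 symbols: H_max = log_e(3) = 1.0986 nats
Actual entropy: H(X) = 1.0042 nats
Redundancy: R = 1.0986 - 1.0042 = 0.0944 nats

This redundancy represents potential for compression: the source could be compressed by 0.0944 nats per symbol.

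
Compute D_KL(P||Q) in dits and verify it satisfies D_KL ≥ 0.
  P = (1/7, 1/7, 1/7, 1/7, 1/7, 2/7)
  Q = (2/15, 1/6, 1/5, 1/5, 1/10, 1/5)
0.0194 dits

KL divergence satisfies the Gibbs inequality: D_KL(P||Q) ≥ 0 for all distributions P, Q.

D_KL(P||Q) = Σ p(x) log(p(x)/q(x))
Term by term:
  x=0: 1/7 × log_10[(1/7)/(2/15)] = 0.0043
  x=1: 1/7 × log_10[(1/7)/(1/6)] = -0.0096
  x=2: 1/7 × log_10[(1/7)/(1/5)] = -0.0209
  x=3: 1/7 × log_10[(1/7)/(1/5)] = -0.0209
  x=4: 1/7 × log_10[(1/7)/(1/10)] = 0.0221
  x=5: 2/7 × log_10[(2/7)/(1/5)] = 0.0443
D_KL(P||Q) = 0.0194 dits

D_KL(P||Q) = 0.0194 ≥ 0 ✓

This non-negativity is a fundamental property: relative entropy cannot be negative because it measures how different Q is from P.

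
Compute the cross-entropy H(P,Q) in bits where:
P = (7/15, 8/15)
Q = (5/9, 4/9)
1.0197 bits

Cross-entropy: H(P,Q) = -Σ p(x) log q(x)

Alternatively: H(P,Q) = H(P) + D_KL(P||Q)
H(P) = 0.9968 bits
D_KL(P||Q) = 0.0229 bits

H(P,Q) = 0.9968 + 0.0229 = 1.0197 bits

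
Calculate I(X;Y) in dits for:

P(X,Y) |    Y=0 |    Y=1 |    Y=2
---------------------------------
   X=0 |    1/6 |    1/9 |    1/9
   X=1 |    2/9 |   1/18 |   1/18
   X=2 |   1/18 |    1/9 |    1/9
0.0305 dits

Mutual information: I(X;Y) = H(X) + H(Y) - H(X,Y)

Marginals:
P(X) = (7/18, 1/3, 5/18), H(X) = 0.4731 dits
P(Y) = (4/9, 5/18, 5/18), H(Y) = 0.4656 dits

Joint entropy: H(X,Y) = 0.9082 dits

I(X;Y) = 0.4731 + 0.4656 - 0.9082 = 0.0305 dits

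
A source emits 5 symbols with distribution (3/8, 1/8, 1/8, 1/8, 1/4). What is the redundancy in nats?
0.1153 nats

Redundancy measures how far a source is from maximum entropy:
R = H_max - H(X)

Maximum entropy for 5 symbols: H_max = log_e(5) = 1.6094 nats
Actual entropy: H(X) = 1.4942 nats
Redundancy: R = 1.6094 - 1.4942 = 0.1153 nats

This redundancy represents potential for compression: the source could be compressed by 0.1153 nats per symbol.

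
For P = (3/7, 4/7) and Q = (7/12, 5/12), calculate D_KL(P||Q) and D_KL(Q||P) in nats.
D_KL(P||Q) = 0.0484, D_KL(Q||P) = 0.0482

KL divergence is not symmetric: D_KL(P||Q) ≠ D_KL(Q||P) in general.

D_KL(P||Q) = 0.0484 nats
D_KL(Q||P) = 0.0482 nats

No, they are not equal!

This asymmetry is why KL divergence is not a true distance metric.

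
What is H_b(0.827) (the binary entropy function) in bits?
0.6645 bits

The binary entropy function is:
H(p) = -p log(p) - (1-p) log(1-p)

H(0.827) = -0.827 × log_2(0.827) - 0.173 × log_2(0.173)
H(0.827) = 0.6645 bits

Note: Binary entropy is maximized at p=0.5 (H=1 bit) and minimized at p=0 or p=1 (H=0).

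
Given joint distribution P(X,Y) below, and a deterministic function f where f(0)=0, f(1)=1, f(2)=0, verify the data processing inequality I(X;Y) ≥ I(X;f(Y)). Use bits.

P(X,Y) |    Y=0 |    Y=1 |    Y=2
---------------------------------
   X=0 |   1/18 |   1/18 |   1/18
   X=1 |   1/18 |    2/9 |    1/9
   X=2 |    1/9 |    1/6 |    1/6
I(X;Y) = 0.0362, I(X;f(Y)) = 0.0307, inequality holds: 0.0362 ≥ 0.0307

Data Processing Inequality: For any Markov chain X → Y → Z, we have I(X;Y) ≥ I(X;Z).

Here Z = f(Y) is a deterministic function of Y, forming X → Y → Z.

Original I(X;Y) = 0.0362 bits

After applying f:
P(X,Z) where Z=f(Y):
- P(X,Z=0) = P(X,Y=0) + P(X,Y=2)
- P(X,Z=1) = P(X,Y=1)

I(X;Z) = I(X;f(Y)) = 0.0307 bits

Verification: 0.0362 ≥ 0.0307 ✓

Information cannot be created by processing; the function f can only lose information about X.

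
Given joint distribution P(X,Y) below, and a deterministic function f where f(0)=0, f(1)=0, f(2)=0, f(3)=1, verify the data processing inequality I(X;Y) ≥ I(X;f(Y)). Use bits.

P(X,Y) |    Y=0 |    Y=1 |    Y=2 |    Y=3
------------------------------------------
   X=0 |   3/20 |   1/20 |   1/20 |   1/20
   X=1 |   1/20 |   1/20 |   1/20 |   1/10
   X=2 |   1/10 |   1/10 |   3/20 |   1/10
I(X;Y) = 0.0785, I(X;f(Y)) = 0.0296, inequality holds: 0.0785 ≥ 0.0296

Data Processing Inequality: For any Markov chain X → Y → Z, we have I(X;Y) ≥ I(X;Z).

Here Z = f(Y) is a deterministic function of Y, forming X → Y → Z.

Original I(X;Y) = 0.0785 bits

After applying f:
P(X,Z) where Z=f(Y):
- P(X,Z=0) = P(X,Y=0) + P(X,Y=1) + P(X,Y=2)
- P(X,Z=1) = P(X,Y=3)

I(X;Z) = I(X;f(Y)) = 0.0296 bits

Verification: 0.0785 ≥ 0.0296 ✓

Information cannot be created by processing; the function f can only lose information about X.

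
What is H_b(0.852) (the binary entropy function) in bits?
0.6048 bits

The binary entropy function is:
H(p) = -p log(p) - (1-p) log(1-p)

H(0.852) = -0.852 × log_2(0.852) - 0.148 × log_2(0.148)
H(0.852) = 0.6048 bits

Note: Binary entropy is maximized at p=0.5 (H=1 bit) and minimized at p=0 or p=1 (H=0).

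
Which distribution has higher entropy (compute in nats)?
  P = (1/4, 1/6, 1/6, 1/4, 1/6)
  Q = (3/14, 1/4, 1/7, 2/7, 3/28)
P

Computing entropies in nats:
H(P) = 1.5890
H(Q) = 1.5519

Distribution P has higher entropy.

Intuition: The distribution closer to uniform (more spread out) has higher entropy.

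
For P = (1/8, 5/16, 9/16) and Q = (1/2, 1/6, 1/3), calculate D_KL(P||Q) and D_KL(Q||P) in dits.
D_KL(P||Q) = 0.1379, D_KL(Q||P) = 0.1798

KL divergence is not symmetric: D_KL(P||Q) ≠ D_KL(Q||P) in general.

D_KL(P||Q) = 0.1379 dits
D_KL(Q||P) = 0.1798 dits

No, they are not equal!

This asymmetry is why KL divergence is not a true distance metric.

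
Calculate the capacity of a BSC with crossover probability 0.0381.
0.7665 bits

For a binary symmetric channel (BSC) with error probability p:
Capacity C = 1 - H(p) bits per symbol

where H(p) = -p log₂(p) - (1-p) log₂(1-p) is the binary entropy function.

H(0.0381) = 0.2335 bits
C = 1 - 0.2335 = 0.7665 bits per symbol

This means we can reliably transmit up to 0.7665 bits of information per channel use.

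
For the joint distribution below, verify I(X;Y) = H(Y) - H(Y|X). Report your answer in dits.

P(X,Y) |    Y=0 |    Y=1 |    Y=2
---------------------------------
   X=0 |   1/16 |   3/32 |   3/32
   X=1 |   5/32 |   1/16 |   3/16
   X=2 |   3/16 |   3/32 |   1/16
I(X;Y) = 0.0242 dits

Mutual information has multiple equivalent forms:
- I(X;Y) = H(X) - H(X|Y)
- I(X;Y) = H(Y) - H(Y|X)
- I(X;Y) = H(X) + H(Y) - H(X,Y)

Computing all quantities:
H(X) = 0.4689, H(Y) = 0.4689, H(X,Y) = 0.9135
H(X|Y) = 0.4446, H(Y|X) = 0.4446

Verification:
H(X) - H(X|Y) = 0.4689 - 0.4446 = 0.0242
H(Y) - H(Y|X) = 0.4689 - 0.4446 = 0.0242
H(X) + H(Y) - H(X,Y) = 0.4689 + 0.4689 - 0.9135 = 0.0242

All forms give I(X;Y) = 0.0242 dits. ✓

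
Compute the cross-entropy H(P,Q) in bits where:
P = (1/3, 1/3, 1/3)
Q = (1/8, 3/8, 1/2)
1.8050 bits

Cross-entropy: H(P,Q) = -Σ p(x) log q(x)

Alternatively: H(P,Q) = H(P) + D_KL(P||Q)
H(P) = 1.5850 bits
D_KL(P||Q) = 0.2200 bits

H(P,Q) = 1.5850 + 0.2200 = 1.8050 bits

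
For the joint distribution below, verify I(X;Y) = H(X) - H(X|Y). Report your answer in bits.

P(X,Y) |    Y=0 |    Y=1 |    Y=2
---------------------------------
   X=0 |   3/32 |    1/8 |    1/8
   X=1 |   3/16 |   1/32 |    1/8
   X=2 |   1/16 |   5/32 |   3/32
I(X;Y) = 0.1242 bits

Mutual information has multiple equivalent forms:
- I(X;Y) = H(X) - H(X|Y)
- I(X;Y) = H(Y) - H(Y|X)
- I(X;Y) = H(X) + H(Y) - H(X,Y)

Computing all quantities:
H(X) = 1.5835, H(Y) = 1.5835, H(X,Y) = 3.0428
H(X|Y) = 1.4593, H(Y|X) = 1.4593

Verification:
H(X) - H(X|Y) = 1.5835 - 1.4593 = 0.1242
H(Y) - H(Y|X) = 1.5835 - 1.4593 = 0.1242
H(X) + H(Y) - H(X,Y) = 1.5835 + 1.5835 - 3.0428 = 0.1242

All forms give I(X;Y) = 0.1242 bits. ✓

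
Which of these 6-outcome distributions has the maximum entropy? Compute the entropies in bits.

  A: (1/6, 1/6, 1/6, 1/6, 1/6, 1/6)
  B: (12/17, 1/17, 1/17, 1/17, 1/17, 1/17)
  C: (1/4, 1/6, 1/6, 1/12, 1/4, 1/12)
A

For a discrete distribution over n outcomes, entropy is maximized by the uniform distribution.

Computing entropies:
H(A) = 2.5850 bits
H(B) = 1.5569 bits
H(C) = 2.4591 bits

The uniform distribution (where all probabilities equal 1/6) achieves the maximum entropy of log_2(6) = 2.5850 bits.

Distribution A has the highest entropy.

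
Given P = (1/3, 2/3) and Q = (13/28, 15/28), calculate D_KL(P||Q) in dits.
0.0153 dits

KL divergence: D_KL(P||Q) = Σ p(x) log(p(x)/q(x))

Computing term by term:
  x=0: 1/3 × log_10[(1/3)/(13/28)] = 1/3 × -0.1439 = -0.0480
  x=1: 2/3 × log_10[(2/3)/(15/28)] = 2/3 × 0.0950 = 0.0633

D_KL(P||Q) = 0.0153 dits

Note: KL divergence is always non-negative and equals 0 iff P = Q.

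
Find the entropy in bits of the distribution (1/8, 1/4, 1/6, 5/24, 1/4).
2.2773 bits

Shannon entropy is H(X) = -Σ p(x) log p(x).

For P = (1/8, 1/4, 1/6, 5/24, 1/4):
H = -1/8 × log_2(1/8) -1/4 × log_2(1/4) -1/6 × log_2(1/6) -5/24 × log_2(5/24) -1/4 × log_2(1/4)
H = 2.2773 bits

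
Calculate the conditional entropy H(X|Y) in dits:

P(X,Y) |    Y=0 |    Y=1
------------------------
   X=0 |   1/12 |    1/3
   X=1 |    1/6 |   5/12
0.2929 dits

Using the chain rule: H(X|Y) = H(X,Y) - H(Y)

First, compute H(X,Y) = 0.5371 dits

Marginal P(Y) = (1/4, 3/4)
H(Y) = 0.2442 dits

H(X|Y) = H(X,Y) - H(Y) = 0.5371 - 0.2442 = 0.2929 dits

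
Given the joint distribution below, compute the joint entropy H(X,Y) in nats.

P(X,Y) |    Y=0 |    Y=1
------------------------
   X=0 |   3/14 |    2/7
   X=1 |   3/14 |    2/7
1.3761 nats

Joint entropy is H(X,Y) = -Σ_{x,y} p(x,y) log p(x,y).

Summing over all non-zero entries:
H(X,Y) = -[3/14·log_e(3/14) + 2/7·log_e(2/7) + 3/14·log_e(3/14) + 2/7·log_e(2/7)]
H(X,Y) = 1.3761 nats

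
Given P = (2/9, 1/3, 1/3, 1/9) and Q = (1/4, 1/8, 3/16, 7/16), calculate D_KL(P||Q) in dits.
0.1478 dits

KL divergence: D_KL(P||Q) = Σ p(x) log(p(x)/q(x))

Computing term by term:
  x=0: 2/9 × log_10[(2/9)/(1/4)] = 2/9 × -0.0512 = -0.0114
  x=1: 1/3 × log_10[(1/3)/(1/8)] = 1/3 × 0.4260 = 0.1420
  x=2: 1/3 × log_10[(1/3)/(3/16)] = 1/3 × 0.2499 = 0.0833
  x=3: 1/9 × log_10[(1/9)/(7/16)] = 1/9 × -0.5952 = -0.0661

D_KL(P||Q) = 0.1478 dits

Note: KL divergence is always non-negative and equals 0 iff P = Q.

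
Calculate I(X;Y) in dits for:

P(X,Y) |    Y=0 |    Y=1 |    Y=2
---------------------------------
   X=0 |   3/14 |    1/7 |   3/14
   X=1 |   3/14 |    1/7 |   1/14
0.0118 dits

Mutual information: I(X;Y) = H(X) + H(Y) - H(X,Y)

Marginals:
P(X) = (4/7, 3/7), H(X) = 0.2966 dits
P(Y) = (3/7, 2/7, 2/7), H(Y) = 0.4686 dits

Joint entropy: H(X,Y) = 0.7534 dits

I(X;Y) = 0.2966 + 0.4686 - 0.7534 = 0.0118 dits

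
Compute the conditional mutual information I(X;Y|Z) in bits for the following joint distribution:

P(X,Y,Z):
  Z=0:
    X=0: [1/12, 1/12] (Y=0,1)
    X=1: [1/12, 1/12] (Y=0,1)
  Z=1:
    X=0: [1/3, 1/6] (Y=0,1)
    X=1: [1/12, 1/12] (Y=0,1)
0.0105 bits

Conditional mutual information: I(X;Y|Z) = H(X|Z) + H(Y|Z) - H(X,Y|Z)

H(Z) = 0.9183
H(X,Z) = 1.7925 → H(X|Z) = 0.8742
H(Y,Z) = 1.8879 → H(Y|Z) = 0.9696
H(X,Y,Z) = 2.7516 → H(X,Y|Z) = 1.8333

I(X;Y|Z) = 0.8742 + 0.9696 - 1.8333 = 0.0105 bits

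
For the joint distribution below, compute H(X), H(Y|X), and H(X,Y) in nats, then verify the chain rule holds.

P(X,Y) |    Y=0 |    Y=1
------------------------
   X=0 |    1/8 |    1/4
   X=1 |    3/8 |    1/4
H(X,Y) = 1.3209, H(X) = 0.6616, H(Y|X) = 0.6593 (all in nats)

Chain rule: H(X,Y) = H(X) + H(Y|X)

Left side — joint entropy directly:
H(X,Y) = -Σ p(x,y) log p(x,y) = 1.3209 nats

Right side — compute H(Y|X) from the conditional distributions:
P(X) = (3/8, 5/8), so H(X) = 0.6616 nats
H(Y|X) = Σ_x P(X=x) · H(Y|X=x):
  P(Y|X=0) = (1/3, 2/3), H(Y|X=0) = 0.6365, weight P(X=0) = 3/8
  P(Y|X=1) = (3/5, 2/5), H(Y|X=1) = 0.6730, weight P(X=1) = 5/8
H(Y|X) = 0.6593 nats

H(X) + H(Y|X) = 0.6616 + 0.6593 = 1.3209 nats

Both sides equal 1.3209 nats. ✓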